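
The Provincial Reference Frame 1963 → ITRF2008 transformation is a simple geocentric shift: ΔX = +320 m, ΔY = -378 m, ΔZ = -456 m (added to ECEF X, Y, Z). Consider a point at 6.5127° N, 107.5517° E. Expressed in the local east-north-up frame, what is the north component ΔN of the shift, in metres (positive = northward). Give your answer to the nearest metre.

The local north axis is (−sin φ cos λ, −sin φ sin λ, cos φ), giving ΔN = 10.945 + 40.878 − 453.057 = -401.23 m.

ΔN = -401 m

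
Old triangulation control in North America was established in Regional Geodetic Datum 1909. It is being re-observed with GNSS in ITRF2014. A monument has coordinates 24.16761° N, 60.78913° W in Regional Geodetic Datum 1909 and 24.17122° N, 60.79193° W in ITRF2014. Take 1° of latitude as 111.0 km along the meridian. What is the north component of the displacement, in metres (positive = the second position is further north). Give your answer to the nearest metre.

Δφ = 24.17122° − 24.16761° = +0.00361°; Δλ = -60.79193° − -60.78913° = -0.00280°.
ΔN = Δφ × 111000 = 400.7 m; ΔE = Δλ × 111000 × cos(24.16761°) = -0.00280 × 111000 × 0.912352 = -283.6 m.

ΔN = 401 m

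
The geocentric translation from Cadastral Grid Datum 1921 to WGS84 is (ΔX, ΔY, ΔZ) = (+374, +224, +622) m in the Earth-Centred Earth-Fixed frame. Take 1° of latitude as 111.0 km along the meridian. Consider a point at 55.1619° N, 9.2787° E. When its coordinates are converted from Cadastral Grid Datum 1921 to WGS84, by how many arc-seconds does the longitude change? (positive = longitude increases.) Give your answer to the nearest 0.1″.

Δλ = 9.1″

sin φ = 0.820770, cos φ = 0.571259, sin λ = 0.161237, cos λ = 0.986916.
East component: ΔE = −sin λ·ΔX + cos λ·ΔY = −(0.161237)(374) + (0.986916)(224) = 160.77 m.
1° of latitude spans 111000 m; at latitude φ, 1° of longitude spans that × cos φ = 63409.8 m, so Δλ = 160.77 / 63409.8 × 3600 = 9.127″.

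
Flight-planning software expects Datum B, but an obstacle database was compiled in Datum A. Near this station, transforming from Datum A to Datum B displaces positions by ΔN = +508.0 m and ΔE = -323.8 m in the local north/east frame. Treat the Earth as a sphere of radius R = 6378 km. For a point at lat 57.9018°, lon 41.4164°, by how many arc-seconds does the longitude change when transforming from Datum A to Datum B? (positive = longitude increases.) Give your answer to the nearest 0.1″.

Δλ = -19.7″

At latitude 57.9018°, cos φ = 0.531372.
One radian of longitude at latitude φ spans R cos φ, so Δλ = ΔE / (R cos φ) = -323.8 / (6378000 × 0.531372) = -9.5542e-05 rad = -19.707″.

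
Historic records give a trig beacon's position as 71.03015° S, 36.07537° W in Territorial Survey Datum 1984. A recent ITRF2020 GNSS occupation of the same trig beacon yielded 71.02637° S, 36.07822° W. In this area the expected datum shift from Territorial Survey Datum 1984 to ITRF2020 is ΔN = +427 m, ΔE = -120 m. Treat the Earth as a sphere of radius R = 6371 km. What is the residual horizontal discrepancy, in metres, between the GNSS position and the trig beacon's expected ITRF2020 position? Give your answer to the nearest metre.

Observed coordinate differences: Δφ = +0.00378°, Δλ = -0.00285°.
Converting to metres (1° lat = 111195 m, cos φ = 0.325071): observed ΔN = 420.3 m, observed ΔE = -103.0 m.
Subtracting the expected shift leaves a residual of 420.3 − (427) = -6.7 m north and -103.0 − (-120) = 17.0 m east.
Residual distance = √((-6.7)² + 17.0²) = 18.3 m.

18 m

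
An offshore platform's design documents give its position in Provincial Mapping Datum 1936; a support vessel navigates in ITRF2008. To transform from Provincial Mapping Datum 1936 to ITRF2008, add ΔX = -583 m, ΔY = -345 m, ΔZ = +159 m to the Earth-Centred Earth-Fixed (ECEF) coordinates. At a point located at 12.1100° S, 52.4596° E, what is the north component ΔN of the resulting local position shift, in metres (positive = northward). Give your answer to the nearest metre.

At φ = -12.1100°, λ = 52.4596°: sin φ = -0.209789, cos φ = 0.977747, sin λ = 0.792924, cos λ = 0.609321.
ΔN = −sin φ cos λ·ΔX − sin φ sin λ·ΔY + cos φ·ΔZ = −(-0.209789)(0.609321)(-583) − (-0.209789)(0.792924)(-345) + (0.977747)(159) = 23.55 m.

ΔN = 24 m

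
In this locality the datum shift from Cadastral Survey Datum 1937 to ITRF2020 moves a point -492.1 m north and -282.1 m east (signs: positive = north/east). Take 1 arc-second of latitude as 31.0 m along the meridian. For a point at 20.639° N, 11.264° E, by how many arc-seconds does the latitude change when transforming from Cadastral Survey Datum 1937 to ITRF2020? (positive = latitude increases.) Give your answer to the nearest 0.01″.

Δφ = -15.87″

1″ of latitude = 31.00 m, so Δφ = -492.1 / 31.00 = -15.874″.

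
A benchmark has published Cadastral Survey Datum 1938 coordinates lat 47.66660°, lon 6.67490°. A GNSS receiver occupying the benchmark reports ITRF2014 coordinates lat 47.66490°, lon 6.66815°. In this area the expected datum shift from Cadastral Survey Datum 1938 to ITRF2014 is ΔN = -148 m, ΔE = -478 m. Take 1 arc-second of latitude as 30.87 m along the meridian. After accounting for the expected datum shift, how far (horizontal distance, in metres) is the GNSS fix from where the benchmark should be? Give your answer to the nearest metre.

Observed coordinate differences: Δφ = -0.00170°, Δλ = -0.00675°.
Converting to metres (1° lat = 111132 m, cos φ = 0.673444): observed ΔN = -188.9 m, observed ΔE = -505.2 m.
Subtracting the expected shift leaves a residual of -188.9 − (-148) = -40.9 m north and -505.2 − (-478) = -27.2 m east.
Residual distance = √((-40.9)² + (-27.2)²) = 49.1 m.

49 m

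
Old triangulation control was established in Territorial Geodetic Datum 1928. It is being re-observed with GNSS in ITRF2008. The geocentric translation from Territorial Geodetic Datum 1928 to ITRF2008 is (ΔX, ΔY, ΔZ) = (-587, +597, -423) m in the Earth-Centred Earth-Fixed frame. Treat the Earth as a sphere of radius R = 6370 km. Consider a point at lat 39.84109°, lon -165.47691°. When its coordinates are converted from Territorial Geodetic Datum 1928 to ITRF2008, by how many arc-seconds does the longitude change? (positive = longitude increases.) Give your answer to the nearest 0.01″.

Δλ = -30.58″

sin φ = 0.640661, cos φ = 0.767824, sin λ = -0.250770, cos λ = -0.968047.
East component: ΔE = −sin λ·ΔX + cos λ·ΔY = −(-0.250770)(-587) + (-0.968047)(597) = -725.13 m.
1° of latitude spans πR/180 = 111177 m; at latitude φ, 1° of longitude spans that × cos φ = 85364.8 m, so Δλ = -725.13 / 85364.8 × 3600 = -30.580″.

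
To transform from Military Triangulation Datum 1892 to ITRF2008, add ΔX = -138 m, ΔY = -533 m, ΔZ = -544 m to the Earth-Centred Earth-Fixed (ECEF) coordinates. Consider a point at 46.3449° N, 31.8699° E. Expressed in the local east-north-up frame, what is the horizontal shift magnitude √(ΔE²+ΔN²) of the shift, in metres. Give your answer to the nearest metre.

390 m

At φ = 46.3449°, λ = 31.8699°: sin φ = 0.723508, cos φ = 0.690316, sin λ = 0.527992, cos λ = 0.849249.
ΔE = −sin λ·ΔX + cos λ·ΔY = −(0.527992)·(-138) + (0.849249)·(-533) = -379.79 m.
ΔN = −sin φ cos λ·ΔX − sin φ sin λ·ΔY + cos φ·ΔZ = −(0.723508)(0.849249)(-138) − (0.723508)(0.527992)(-533) + (0.690316)(-544) = -87.13 m.
Horizontal magnitude = √(ΔE² + ΔN²) = √((-379.79)² + (-87.13)²) = 389.65 m.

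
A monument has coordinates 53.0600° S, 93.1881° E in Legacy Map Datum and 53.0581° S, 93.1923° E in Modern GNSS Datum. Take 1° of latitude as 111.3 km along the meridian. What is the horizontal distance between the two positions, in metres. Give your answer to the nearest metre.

352 m

Δφ = -53.0581° − -53.0600° = +0.0019°; Δλ = 93.1923° − 93.1881° = +0.0042°.
ΔN = Δφ × 111300 = 211.5 m; ΔE = Δλ × 111300 × cos(-53.0600°) = +0.0042 × 111300 × 0.600978 = 280.9 m.
Distance = √(ΔE² + ΔN²) = √(280.9² + 211.5²) = 351.6 m.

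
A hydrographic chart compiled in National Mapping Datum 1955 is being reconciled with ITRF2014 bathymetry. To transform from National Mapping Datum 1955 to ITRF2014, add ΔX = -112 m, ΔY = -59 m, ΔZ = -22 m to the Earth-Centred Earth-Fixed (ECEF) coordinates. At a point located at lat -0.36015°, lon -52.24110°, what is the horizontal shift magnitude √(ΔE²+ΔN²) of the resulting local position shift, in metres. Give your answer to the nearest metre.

At φ = -0.36015°, λ = -52.24110°: sin φ = -0.006286, cos φ = 0.999980, sin λ = -0.790594, cos λ = 0.612340.
ΔE = −sin λ·ΔX + cos λ·ΔY = −(-0.790594)·(-112) + (0.612340)·(-59) = -124.67 m.
ΔN = −sin φ cos λ·ΔX − sin φ sin λ·ΔY + cos φ·ΔZ = −(-0.006286)(0.612340)(-112) − (-0.006286)(-0.790594)(-59) + (0.999980)(-22) = -22.14 m.
Horizontal magnitude = √(ΔE² + ΔN²) = √((-124.67)² + (-22.14)²) = 126.62 m.

127 m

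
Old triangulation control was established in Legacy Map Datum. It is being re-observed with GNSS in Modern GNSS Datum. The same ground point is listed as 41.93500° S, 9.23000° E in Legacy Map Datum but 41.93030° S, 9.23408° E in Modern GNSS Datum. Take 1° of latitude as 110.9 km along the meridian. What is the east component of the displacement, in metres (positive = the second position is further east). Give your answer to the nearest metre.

Δφ = -41.93030° − -41.93500° = +0.00470°; Δλ = 9.23408° − 9.23000° = +0.00408°.
ΔN = Δφ × 110900 = 521.2 m; ΔE = Δλ × 110900 × cos(-41.93500°) = +0.00408 × 110900 × 0.743903 = 336.6 m.

ΔE = 337 m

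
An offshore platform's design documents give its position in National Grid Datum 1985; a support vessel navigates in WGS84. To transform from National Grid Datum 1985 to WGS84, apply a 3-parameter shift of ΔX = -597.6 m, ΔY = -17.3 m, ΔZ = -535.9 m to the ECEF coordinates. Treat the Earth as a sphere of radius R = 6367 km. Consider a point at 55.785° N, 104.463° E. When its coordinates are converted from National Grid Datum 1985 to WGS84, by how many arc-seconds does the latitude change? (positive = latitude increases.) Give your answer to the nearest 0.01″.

Δφ = -13.31″

sin φ = 0.826933, cos φ = 0.562300, sin λ = 0.968309, cos λ = -0.249755.
North component: ΔN = −sin φ cos λ·ΔX − sin φ sin λ·ΔY + cos φ·ΔZ = −(0.826933)(-0.249755)(-597.6) − (0.826933)(0.968309)(-17.3) + (0.562300)(-535.9) = -410.91 m.
1° of latitude spans πR/180 = 111125 m, so Δφ = -410.91 / 111125 × 3600 = -13.312″.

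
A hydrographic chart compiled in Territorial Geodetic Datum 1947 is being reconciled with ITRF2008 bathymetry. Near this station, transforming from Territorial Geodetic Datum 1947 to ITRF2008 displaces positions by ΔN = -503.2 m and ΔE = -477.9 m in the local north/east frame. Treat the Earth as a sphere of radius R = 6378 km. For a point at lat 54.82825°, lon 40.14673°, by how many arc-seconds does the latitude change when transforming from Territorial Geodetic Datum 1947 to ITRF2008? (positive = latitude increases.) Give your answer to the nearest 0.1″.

On a sphere of radius R, 1 rad of latitude = R, so Δφ = ΔN / R = -503.2 / 6378000 = -7.8896e-05 rad = -16.274″.

Δφ = -16.3″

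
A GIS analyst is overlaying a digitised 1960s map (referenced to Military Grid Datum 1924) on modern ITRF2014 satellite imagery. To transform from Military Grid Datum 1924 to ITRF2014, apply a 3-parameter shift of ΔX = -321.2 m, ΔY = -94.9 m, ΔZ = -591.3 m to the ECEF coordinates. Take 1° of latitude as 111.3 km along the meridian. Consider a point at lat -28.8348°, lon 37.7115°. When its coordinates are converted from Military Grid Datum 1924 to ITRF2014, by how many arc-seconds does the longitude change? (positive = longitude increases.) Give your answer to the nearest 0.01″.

Δλ = 4.48″

sin φ = -0.482286, cos φ = 0.876014, sin λ = 0.611686, cos λ = 0.791101.
East component: ΔE = −sin λ·ΔX + cos λ·ΔY = −(0.611686)(-321.2) + (0.791101)(-94.9) = 121.40 m.
1° of latitude spans 111300 m; at latitude φ, 1° of longitude spans that × cos φ = 97500.3 m, so Δλ = 121.40 / 97500.3 × 3600 = 4.482″.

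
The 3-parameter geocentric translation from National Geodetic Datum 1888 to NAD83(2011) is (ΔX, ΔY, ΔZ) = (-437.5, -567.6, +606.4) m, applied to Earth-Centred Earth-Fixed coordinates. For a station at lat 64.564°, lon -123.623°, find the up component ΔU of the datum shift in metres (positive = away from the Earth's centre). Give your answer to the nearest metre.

ΔU = 855 m

At φ = 64.564°, λ = -123.623°: sin φ = 0.903066, cos φ = 0.429503, sin λ = -0.832699, cos λ = -0.553726.
ΔU = cos φ cos λ·ΔX + cos φ sin λ·ΔY + sin φ·ΔZ = (0.429503)(-0.553726)(-437.5) + (0.429503)(-0.832699)(-567.6) + (0.903066)(606.4) = 854.67 m.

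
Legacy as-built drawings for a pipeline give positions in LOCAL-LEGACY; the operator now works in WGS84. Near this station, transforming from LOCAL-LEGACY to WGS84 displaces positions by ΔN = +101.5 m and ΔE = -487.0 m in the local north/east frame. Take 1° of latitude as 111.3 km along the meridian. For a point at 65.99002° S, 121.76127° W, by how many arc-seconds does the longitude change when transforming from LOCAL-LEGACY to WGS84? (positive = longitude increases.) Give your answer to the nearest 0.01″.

Δλ = -38.71″

At latitude -65.99002°, cos φ = 0.406896.
1° of longitude at this latitude = 111.3 × cos φ = 45.29 km, so Δλ = -487.0 / 45287.5 = -0.0107535° = -38.713″.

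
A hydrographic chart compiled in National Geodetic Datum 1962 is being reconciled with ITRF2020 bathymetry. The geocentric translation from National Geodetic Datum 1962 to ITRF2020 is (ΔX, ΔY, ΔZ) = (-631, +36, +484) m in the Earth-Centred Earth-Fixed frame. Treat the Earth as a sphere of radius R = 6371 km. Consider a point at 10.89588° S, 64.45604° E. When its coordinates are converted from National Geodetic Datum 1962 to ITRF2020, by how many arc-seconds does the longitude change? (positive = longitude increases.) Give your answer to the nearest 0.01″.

Δλ = 19.28″

sin φ = -0.189025, cos φ = 0.981972, sin λ = 0.902255, cos λ = 0.431203.
East component: ΔE = −sin λ·ΔX + cos λ·ΔY = −(0.902255)(-631) + (0.431203)(36) = 584.85 m.
1° of latitude spans πR/180 = 111195 m; at latitude φ, 1° of longitude spans that × cos φ = 109190.3 m, so Δλ = 584.85 / 109190.3 × 3600 = 19.282″.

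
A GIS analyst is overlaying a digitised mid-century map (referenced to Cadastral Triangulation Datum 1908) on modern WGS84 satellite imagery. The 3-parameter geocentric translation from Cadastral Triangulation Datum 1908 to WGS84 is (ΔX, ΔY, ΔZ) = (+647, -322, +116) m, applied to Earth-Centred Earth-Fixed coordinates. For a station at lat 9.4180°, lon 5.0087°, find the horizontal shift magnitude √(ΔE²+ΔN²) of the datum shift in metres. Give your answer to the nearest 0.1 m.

The local east axis at (φ, λ) is (−sin λ, cos λ, 0), so ΔE = −sin(5.0087°)·647 + cos(5.0087°)·(-322) = -377.26 m.
The local north axis is (−sin φ cos λ, −sin φ sin λ, cos φ), giving ΔN = -105.468 + 4.600 + 114.436 = 13.57 m.
Horizontal magnitude = √(ΔE² + ΔN²) = √((-377.26)² + 13.57²) = 377.50 m.

377.5 m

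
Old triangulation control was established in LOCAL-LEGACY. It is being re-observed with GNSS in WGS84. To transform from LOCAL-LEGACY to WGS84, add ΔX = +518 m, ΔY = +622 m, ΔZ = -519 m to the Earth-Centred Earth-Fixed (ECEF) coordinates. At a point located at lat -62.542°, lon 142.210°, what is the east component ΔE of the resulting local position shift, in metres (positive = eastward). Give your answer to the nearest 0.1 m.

ΔE = -809.0 m

At φ = -62.542°, λ = 142.210°: sin φ = -0.887349, cos φ = 0.461098, sin λ = 0.612769, cos λ = -0.790262.
ΔE = −sin λ·ΔX + cos λ·ΔY = −(0.612769)·(518) + (-0.790262)·(622) = -808.96 m.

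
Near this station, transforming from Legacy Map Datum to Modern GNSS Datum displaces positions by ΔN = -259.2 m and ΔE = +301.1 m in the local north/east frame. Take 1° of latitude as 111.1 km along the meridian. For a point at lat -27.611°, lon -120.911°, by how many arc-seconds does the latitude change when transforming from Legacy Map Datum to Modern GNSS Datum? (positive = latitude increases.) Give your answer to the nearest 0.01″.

1° of latitude = 111.1 km, so Δφ = -259.2 / 111100 = -0.0023330° = -8.399″.

Δφ = -8.40″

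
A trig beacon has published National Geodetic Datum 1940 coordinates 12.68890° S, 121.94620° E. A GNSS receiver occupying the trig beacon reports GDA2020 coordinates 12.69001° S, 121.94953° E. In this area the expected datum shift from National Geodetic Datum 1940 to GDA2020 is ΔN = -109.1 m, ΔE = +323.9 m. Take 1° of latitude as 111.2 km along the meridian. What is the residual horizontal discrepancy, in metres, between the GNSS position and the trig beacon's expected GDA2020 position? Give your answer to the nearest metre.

40 m

Observed coordinate differences: Δφ = -0.00111°, Δλ = +0.00333°.
Converting to metres (1° lat = 111200 m, cos φ = 0.975577): observed ΔN = -123.4 m, observed ΔE = 361.3 m.
Subtracting the expected shift leaves a residual of -123.4 − (-109.1) = -14.3 m north and 361.3 − (323.9) = 37.4 m east.
Residual distance = √((-14.3)² + 37.4²) = 40.0 m.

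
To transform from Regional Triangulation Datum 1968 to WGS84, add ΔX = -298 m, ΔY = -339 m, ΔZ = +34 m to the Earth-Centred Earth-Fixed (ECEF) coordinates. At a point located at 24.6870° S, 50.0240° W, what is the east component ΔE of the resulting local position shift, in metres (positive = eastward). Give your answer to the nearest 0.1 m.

The local east axis at (φ, λ) is (−sin λ, cos λ, 0), so ΔE = −sin(-50.0240°)·(-298) + cos(-50.0240°)·(-339) = -446.16 m.

ΔE = -446.2 m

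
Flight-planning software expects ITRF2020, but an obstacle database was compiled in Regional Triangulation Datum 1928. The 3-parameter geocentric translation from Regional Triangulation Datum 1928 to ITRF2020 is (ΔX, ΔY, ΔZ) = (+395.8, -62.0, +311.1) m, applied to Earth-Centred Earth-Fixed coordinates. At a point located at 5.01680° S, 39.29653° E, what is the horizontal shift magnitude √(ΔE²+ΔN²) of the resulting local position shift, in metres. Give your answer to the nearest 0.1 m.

447.5 m

At φ = -5.01680°, λ = 39.29653°: sin φ = -0.087448, cos φ = 0.996169, sin λ = 0.633334, cos λ = 0.773879.
ΔE = −sin λ·ΔX + cos λ·ΔY = −(0.633334)·(395.8) + (0.773879)·(-62.0) = -298.65 m.
ΔN = −sin φ cos λ·ΔX − sin φ sin λ·ΔY + cos φ·ΔZ = −(-0.087448)(0.773879)(395.8) − (-0.087448)(0.633334)(-62.0) + (0.996169)(311.1) = 333.26 m.
Horizontal magnitude = √(ΔE² + ΔN²) = √((-298.65)² + 333.26²) = 447.50 m.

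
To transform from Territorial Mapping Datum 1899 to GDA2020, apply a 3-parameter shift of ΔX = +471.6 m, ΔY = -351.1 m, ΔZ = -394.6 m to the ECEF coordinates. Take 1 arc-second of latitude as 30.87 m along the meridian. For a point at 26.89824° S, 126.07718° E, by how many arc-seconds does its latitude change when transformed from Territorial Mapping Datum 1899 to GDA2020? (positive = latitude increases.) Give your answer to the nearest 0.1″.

Δφ = -19.6″

sin φ = -0.452407, cos φ = 0.891811, sin λ = 0.808224, cos λ = -0.588875.
North component: ΔN = −sin φ cos λ·ΔX − sin φ sin λ·ΔY + cos φ·ΔZ = −(-0.452407)(-0.588875)(471.6) − (-0.452407)(0.808224)(-351.1) + (0.891811)(-394.6) = -605.93 m.
1° of latitude spans 3600 × 30.87 = 111132 m, so Δφ = -605.93 / 111132 × 3600 = -19.628″.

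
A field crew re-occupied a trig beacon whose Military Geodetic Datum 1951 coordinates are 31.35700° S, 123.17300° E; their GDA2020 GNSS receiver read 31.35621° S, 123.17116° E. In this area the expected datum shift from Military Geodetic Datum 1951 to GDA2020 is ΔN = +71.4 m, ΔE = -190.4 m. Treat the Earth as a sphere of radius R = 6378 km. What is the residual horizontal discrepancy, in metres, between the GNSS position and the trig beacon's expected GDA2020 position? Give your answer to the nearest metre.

Observed coordinate differences: Δφ = +0.00079°, Δλ = -0.00184°.
Converting to metres (1° lat = 111317 m, cos φ = 0.853942): observed ΔN = 87.9 m, observed ΔE = -174.9 m.
Subtracting the expected shift leaves a residual of 87.9 − (71.4) = 16.5 m north and -174.9 − (-190.4) = 15.5 m east.
Residual distance = √(16.5² + 15.5²) = 22.7 m.

23 m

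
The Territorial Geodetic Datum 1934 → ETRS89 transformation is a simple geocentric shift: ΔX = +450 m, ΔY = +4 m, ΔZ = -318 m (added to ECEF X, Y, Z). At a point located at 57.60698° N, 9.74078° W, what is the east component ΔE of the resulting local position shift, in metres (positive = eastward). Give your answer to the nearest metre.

ΔE = 80 m

At φ = 57.60698°, λ = -9.74078°: sin φ = 0.844393, cos φ = 0.535724, sin λ = -0.169191, cos λ = 0.985583.
ΔE = −sin λ·ΔX + cos λ·ΔY = −(-0.169191)·(450) + (0.985583)·(4) = 80.08 m.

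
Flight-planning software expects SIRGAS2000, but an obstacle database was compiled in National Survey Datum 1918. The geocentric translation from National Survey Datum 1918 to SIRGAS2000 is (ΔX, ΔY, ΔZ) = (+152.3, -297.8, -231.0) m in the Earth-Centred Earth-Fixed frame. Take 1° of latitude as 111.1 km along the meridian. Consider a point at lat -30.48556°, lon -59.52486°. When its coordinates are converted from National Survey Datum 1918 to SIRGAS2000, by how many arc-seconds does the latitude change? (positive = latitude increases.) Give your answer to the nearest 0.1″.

Δφ = -1.0″

sin φ = -0.507321, cos φ = 0.861757, sin λ = -0.861849, cos λ = 0.507164.
North component: ΔN = −sin φ cos λ·ΔX − sin φ sin λ·ΔY + cos φ·ΔZ = −(-0.507321)(0.507164)(152.3) − (-0.507321)(-0.861849)(-297.8) + (0.861757)(-231.0) = -29.67 m.
1° of latitude spans 111100 m, so Δφ = -29.67 / 111100 × 3600 = -0.961″.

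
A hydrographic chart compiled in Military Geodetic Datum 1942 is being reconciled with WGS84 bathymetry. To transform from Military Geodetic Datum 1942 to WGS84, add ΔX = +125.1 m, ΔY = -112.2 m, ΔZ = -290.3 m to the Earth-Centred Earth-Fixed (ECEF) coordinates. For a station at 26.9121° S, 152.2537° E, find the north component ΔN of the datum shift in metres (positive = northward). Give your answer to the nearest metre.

ΔN = -333 m

The local north axis is (−sin φ cos λ, −sin φ sin λ, cos φ), giving ΔN = -50.112 − 23.643 − 258.861 = -332.62 m.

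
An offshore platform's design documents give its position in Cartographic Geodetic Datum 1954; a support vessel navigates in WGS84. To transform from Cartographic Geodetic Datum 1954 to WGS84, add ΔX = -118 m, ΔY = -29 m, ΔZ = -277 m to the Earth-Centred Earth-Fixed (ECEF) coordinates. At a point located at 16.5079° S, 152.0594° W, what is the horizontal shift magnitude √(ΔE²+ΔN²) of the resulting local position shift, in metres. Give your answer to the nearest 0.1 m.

234.0 m

The local east axis at (φ, λ) is (−sin λ, cos λ, 0), so ΔE = −sin(-152.0594°)·(-118) + cos(-152.0594°)·(-29) = -29.67 m.
The local north axis is (−sin φ cos λ, −sin φ sin λ, cos φ), giving ΔN = 29.621 + 3.861 − 265.582 = -232.10 m.
Horizontal magnitude = √(ΔE² + ΔN²) = √((-29.67)² + (-232.10)²) = 233.99 m.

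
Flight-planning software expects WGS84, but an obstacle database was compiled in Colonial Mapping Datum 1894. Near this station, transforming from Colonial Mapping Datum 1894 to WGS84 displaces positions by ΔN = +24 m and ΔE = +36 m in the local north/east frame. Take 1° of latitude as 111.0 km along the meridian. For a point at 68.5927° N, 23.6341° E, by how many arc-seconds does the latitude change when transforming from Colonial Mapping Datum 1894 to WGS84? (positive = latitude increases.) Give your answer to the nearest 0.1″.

1° of latitude = 111.0 km, so Δφ = 24.0 / 111000 = 0.0002162° = 0.778″.

Δφ = 0.8″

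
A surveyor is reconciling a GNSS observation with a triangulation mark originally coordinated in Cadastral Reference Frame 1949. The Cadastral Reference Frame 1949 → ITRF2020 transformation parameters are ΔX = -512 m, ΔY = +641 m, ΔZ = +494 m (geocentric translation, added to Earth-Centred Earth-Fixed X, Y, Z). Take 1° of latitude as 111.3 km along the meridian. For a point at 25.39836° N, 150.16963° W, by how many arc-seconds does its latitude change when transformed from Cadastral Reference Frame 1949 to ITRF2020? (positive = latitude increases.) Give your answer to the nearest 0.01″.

Δφ = 12.70″

sin φ = 0.428909, cos φ = 0.903348, sin λ = -0.497434, cos λ = -0.867502.
North component: ΔN = −sin φ cos λ·ΔX − sin φ sin λ·ΔY + cos φ·ΔZ = −(0.428909)(-0.867502)(-512) − (0.428909)(-0.497434)(641) + (0.903348)(494) = 392.51 m.
1° of latitude spans 111300 m, so Δφ = 392.51 / 111300 × 3600 = 12.696″.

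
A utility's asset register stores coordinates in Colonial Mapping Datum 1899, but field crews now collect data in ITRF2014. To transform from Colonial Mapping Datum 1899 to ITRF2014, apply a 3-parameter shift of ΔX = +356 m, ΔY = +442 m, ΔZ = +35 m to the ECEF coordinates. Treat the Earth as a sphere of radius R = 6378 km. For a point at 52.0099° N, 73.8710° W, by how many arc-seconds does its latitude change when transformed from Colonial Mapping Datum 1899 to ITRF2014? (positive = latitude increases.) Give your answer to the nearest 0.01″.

sin φ = 0.788117, cos φ = 0.615525, sin λ = -0.960639, cos λ = 0.277801.
North component: ΔN = −sin φ cos λ·ΔX − sin φ sin λ·ΔY + cos φ·ΔZ = −(0.788117)(0.277801)(356) − (0.788117)(-0.960639)(442) + (0.615525)(35) = 278.24 m.
1° of latitude spans πR/180 = 111317 m, so Δφ = 278.24 / 111317 × 3600 = 8.998″.

Δφ = 9.00″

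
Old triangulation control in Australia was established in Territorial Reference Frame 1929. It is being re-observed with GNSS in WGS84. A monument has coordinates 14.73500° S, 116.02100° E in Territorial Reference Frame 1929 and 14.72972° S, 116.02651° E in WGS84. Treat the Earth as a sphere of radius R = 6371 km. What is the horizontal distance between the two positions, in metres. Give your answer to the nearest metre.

834 m

Δφ = -14.72972° − -14.73500° = +0.00528°; Δλ = 116.02651° − 116.02100° = +0.00551°.
1° along a meridian = πR/180 = 111195 m.
ΔN = Δφ × 111195 = 587.1 m; ΔE = Δλ × 111195 × cos(-14.73500°) = +0.00551 × 111195 × 0.967113 = 592.5 m.
Distance = √(ΔE² + ΔN²) = √(592.5² + 587.1²) = 834.1 m.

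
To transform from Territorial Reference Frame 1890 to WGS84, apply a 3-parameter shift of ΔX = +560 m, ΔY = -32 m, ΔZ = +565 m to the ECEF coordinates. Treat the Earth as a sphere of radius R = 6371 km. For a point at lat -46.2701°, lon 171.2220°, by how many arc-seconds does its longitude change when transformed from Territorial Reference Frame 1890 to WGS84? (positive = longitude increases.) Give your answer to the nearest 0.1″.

sin φ = -0.722607, cos φ = 0.691260, sin λ = 0.152606, cos λ = -0.988287.
East component: ΔE = −sin λ·ΔX + cos λ·ΔY = −(0.152606)(560) + (-0.988287)(-32) = -53.83 m.
1° of latitude spans πR/180 = 111195 m; at latitude φ, 1° of longitude spans that × cos φ = 76864.6 m, so Δλ = -53.83 / 76864.6 × 3600 = -2.521″.

Δλ = -2.5″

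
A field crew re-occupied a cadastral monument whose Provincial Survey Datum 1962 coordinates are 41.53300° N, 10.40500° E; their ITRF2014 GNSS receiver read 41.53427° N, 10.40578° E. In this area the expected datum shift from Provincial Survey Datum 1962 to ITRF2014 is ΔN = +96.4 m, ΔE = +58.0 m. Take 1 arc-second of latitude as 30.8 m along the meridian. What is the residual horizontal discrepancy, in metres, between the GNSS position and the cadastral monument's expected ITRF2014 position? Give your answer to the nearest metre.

Observed coordinate differences: Δφ = +0.00127°, Δλ = +0.00078°.
Converting to metres (1° lat = 110880 m, cos φ = 0.748574): observed ΔN = 140.8 m, observed ΔE = 64.7 m.
Subtracting the expected shift leaves a residual of 140.8 − (96.4) = 44.4 m north and 64.7 − (58.0) = 6.7 m east.
Residual distance = √(44.4² + 6.7²) = 44.9 m.

45 m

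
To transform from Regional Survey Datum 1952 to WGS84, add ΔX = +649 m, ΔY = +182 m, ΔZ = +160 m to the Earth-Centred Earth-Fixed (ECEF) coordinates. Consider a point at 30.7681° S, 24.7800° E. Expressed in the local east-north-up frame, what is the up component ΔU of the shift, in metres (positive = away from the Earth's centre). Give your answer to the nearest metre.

ΔU = 490 m

The local up (radial) axis is (cos φ cos λ, cos φ sin λ, sin φ), giving ΔU = 506.304 + 65.545 − 81.850 = 490.00 m.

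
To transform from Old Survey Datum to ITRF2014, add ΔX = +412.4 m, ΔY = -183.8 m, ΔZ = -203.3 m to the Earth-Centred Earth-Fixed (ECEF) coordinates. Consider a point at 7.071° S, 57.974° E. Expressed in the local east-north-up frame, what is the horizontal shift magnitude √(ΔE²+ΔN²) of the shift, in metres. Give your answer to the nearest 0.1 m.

487.4 m

At φ = -7.071°, λ = 57.974°: sin φ = -0.123099, cos φ = 0.992394, sin λ = 0.847808, cos λ = 0.530304.
ΔE = −sin λ·ΔX + cos λ·ΔY = −(0.847808)·(412.4) + (0.530304)·(-183.8) = -447.11 m.
ΔN = −sin φ cos λ·ΔX − sin φ sin λ·ΔY + cos φ·ΔZ = −(-0.123099)(0.530304)(412.4) − (-0.123099)(0.847808)(-183.8) + (0.992394)(-203.3) = -194.01 m.
Horizontal magnitude = √(ΔE² + ΔN²) = √((-447.11)² + (-194.01)²) = 487.39 m.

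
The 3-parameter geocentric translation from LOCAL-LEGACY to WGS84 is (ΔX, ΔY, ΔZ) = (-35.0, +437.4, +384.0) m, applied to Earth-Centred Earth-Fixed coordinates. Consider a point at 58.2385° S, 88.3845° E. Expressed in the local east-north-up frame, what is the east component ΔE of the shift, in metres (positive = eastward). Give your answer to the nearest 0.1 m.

ΔE = 47.3 m

At φ = -58.2385°, λ = 88.3845°: sin φ = -0.850247, cos φ = 0.526385, sin λ = 0.999603, cos λ = 0.028192.
ΔE = −sin λ·ΔX + cos λ·ΔY = −(0.999603)·(-35.0) + (0.028192)·(437.4) = 47.32 m.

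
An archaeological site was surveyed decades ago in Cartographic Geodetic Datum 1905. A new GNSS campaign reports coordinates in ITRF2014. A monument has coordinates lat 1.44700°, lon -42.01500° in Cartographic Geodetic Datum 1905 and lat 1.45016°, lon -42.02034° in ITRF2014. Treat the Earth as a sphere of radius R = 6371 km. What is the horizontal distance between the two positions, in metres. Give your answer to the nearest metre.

690 m

Δφ = 1.45016° − 1.44700° = +0.00316°; Δλ = -42.02034° − -42.01500° = -0.00534°.
1° along a meridian = πR/180 = 111195 m.
ΔN = Δφ × 111195 = 351.4 m; ΔE = Δλ × 111195 × cos(1.44700°) = -0.00534 × 111195 × 0.999681 = -593.6 m.
Distance = √(ΔE² + ΔN²) = √((-593.6)² + 351.4²) = 689.8 m.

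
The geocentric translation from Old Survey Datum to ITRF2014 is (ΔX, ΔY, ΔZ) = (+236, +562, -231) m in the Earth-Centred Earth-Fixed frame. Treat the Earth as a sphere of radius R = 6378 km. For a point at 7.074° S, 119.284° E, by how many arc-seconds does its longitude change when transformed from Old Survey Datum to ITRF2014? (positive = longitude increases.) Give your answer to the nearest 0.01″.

Δλ = -15.67″

sin φ = -0.123151, cos φ = 0.992388, sin λ = 0.872206, cos λ = -0.489139.
East component: ΔE = −sin λ·ΔX + cos λ·ΔY = −(0.872206)(236) + (-0.489139)(562) = -480.74 m.
1° of latitude spans πR/180 = 111317 m; at latitude φ, 1° of longitude spans that × cos φ = 110469.7 m, so Δλ = -480.74 / 110469.7 × 3600 = -15.666″.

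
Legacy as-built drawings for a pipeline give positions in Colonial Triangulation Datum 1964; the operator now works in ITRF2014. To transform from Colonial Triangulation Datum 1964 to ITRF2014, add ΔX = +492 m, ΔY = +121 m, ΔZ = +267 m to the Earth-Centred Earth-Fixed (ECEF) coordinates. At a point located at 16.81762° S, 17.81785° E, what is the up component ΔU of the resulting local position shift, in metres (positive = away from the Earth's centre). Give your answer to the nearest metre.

ΔU = 407 m

At φ = -16.81762°, λ = 17.81785°: sin φ = -0.289326, cos φ = 0.957231, sin λ = 0.305992, cos λ = 0.952034.
ΔU = cos φ cos λ·ΔX + cos φ sin λ·ΔY + sin φ·ΔZ = (0.957231)(0.952034)(492) + (0.957231)(0.305992)(121) + (-0.289326)(267) = 406.56 m.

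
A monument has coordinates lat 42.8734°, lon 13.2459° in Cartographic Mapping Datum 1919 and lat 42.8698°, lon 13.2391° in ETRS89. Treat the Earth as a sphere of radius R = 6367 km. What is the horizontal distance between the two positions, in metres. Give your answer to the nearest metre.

683 m

Δφ = 42.8698° − 42.8734° = -0.0036°; Δλ = 13.2391° − 13.2459° = -0.0068°.
1° along a meridian = πR/180 = 111125 m.
ΔN = Δφ × 111125 = -400.1 m; ΔE = Δλ × 111125 × cos(42.8734°) = -0.0068 × 111125 × 0.732859 = -553.8 m.
Distance = √(ΔE² + ΔN²) = √((-553.8)² + (-400.1)²) = 683.2 m.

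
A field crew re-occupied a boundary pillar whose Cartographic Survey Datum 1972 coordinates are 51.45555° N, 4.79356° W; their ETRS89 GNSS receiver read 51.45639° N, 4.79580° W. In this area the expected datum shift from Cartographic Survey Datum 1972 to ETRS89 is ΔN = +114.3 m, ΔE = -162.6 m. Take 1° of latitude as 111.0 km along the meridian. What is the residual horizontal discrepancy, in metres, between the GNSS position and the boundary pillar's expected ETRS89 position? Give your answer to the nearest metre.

22 m

Observed coordinate differences: Δφ = +0.00084°, Δλ = -0.00224°.
Converting to metres (1° lat = 111000 m, cos φ = 0.623122): observed ΔN = 93.2 m, observed ΔE = -154.9 m.
Subtracting the expected shift leaves a residual of 93.2 − (114.3) = -21.1 m north and -154.9 − (-162.6) = 7.7 m east.
Residual distance = √((-21.1)² + 7.7²) = 22.4 m.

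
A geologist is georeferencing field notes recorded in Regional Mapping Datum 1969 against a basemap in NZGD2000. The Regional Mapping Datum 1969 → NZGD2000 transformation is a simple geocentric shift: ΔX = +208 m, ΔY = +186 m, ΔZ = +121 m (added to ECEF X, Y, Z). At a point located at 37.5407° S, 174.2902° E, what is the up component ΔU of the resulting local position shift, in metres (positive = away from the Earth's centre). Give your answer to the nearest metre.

At φ = -37.5407°, λ = 174.2902°: sin φ = -0.609325, cos φ = 0.792921, sin λ = 0.099490, cos λ = -0.995039.
ΔU = cos φ cos λ·ΔX + cos φ sin λ·ΔY + sin φ·ΔZ = (0.792921)(-0.995039)(208) + (0.792921)(0.099490)(186) + (-0.609325)(121) = -223.16 m.

ΔU = -223 m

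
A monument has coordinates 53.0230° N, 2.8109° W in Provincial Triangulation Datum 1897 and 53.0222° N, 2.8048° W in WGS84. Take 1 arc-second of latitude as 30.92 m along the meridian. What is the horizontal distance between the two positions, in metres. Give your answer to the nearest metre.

418 m

Δφ = 53.0222° − 53.0230° = -0.0008°; Δλ = -2.8048° − -2.8109° = +0.0061°.
1° of latitude = 3600 × 30.92 = 111312 m.
ΔN = Δφ × 111312 = -89.0 m; ΔE = Δλ × 111312 × cos(53.0230°) = +0.0061 × 111312 × 0.601494 = 408.4 m.
Distance = √(ΔE² + ΔN²) = √(408.4² + (-89.0)²) = 418.0 m.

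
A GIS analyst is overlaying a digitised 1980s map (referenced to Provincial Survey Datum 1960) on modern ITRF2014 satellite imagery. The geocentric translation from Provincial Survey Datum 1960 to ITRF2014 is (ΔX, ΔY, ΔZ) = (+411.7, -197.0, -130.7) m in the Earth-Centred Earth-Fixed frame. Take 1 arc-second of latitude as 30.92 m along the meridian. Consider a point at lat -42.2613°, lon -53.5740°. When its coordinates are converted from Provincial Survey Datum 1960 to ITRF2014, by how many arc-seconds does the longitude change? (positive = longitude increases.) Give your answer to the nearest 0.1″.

sin φ = -0.672513, cos φ = 0.740086, sin λ = -0.804624, cos λ = 0.593784.
East component: ΔE = −sin λ·ΔX + cos λ·ΔY = −(-0.804624)(411.7) + (0.593784)(-197.0) = 214.29 m.
1° of latitude spans 3600 × 30.92 = 111312 m; at latitude φ, 1° of longitude spans that × cos φ = 82380.4 m, so Δλ = 214.29 / 82380.4 × 3600 = 9.364″.

Δλ = 9.4″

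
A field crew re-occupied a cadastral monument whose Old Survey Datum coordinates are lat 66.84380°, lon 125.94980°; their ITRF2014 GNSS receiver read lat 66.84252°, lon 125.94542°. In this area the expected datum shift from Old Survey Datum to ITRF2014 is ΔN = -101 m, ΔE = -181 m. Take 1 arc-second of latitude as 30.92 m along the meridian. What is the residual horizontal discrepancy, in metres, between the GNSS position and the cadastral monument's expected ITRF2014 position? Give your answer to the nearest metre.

Observed coordinate differences: Δφ = -0.00128°, Δλ = -0.00438°.
Converting to metres (1° lat = 111312 m, cos φ = 0.393239): observed ΔN = -142.5 m, observed ΔE = -191.7 m.
Subtracting the expected shift leaves a residual of -142.5 − (-101) = -41.5 m north and -191.7 − (-181) = -10.7 m east.
Residual distance = √((-41.5)² + (-10.7)²) = 42.8 m.

43 m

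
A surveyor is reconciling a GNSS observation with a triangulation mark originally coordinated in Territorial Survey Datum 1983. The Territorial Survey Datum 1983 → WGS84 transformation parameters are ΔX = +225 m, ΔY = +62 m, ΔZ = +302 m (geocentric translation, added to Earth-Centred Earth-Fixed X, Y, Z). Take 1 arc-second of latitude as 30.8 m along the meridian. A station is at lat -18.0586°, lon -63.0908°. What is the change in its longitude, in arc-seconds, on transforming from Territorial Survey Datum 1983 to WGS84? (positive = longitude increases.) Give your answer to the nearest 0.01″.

sin φ = -0.309990, cos φ = 0.950740, sin λ = -0.891725, cos λ = 0.452578.
East component: ΔE = −sin λ·ΔX + cos λ·ΔY = −(-0.891725)(225) + (0.452578)(62) = 228.70 m.
1° of latitude spans 3600 × 30.80 = 110880 m; at latitude φ, 1° of longitude spans that × cos φ = 105418.0 m, so Δλ = 228.70 / 105418.0 × 3600 = 7.810″.

Δλ = 7.81″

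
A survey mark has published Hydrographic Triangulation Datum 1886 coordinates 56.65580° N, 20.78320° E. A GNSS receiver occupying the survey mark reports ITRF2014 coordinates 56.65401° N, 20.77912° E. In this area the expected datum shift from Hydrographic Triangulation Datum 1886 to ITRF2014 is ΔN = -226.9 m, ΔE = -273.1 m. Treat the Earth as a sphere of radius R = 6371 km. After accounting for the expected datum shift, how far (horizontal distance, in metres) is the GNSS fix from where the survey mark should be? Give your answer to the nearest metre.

Observed coordinate differences: Δφ = -0.00179°, Δλ = -0.00408°.
Converting to metres (1° lat = 111195 m, cos φ = 0.549667): observed ΔN = -199.0 m, observed ΔE = -249.4 m.
Subtracting the expected shift leaves a residual of -199.0 − (-226.9) = 27.9 m north and -249.4 − (-273.1) = 23.7 m east.
Residual distance = √(27.9² + 23.7²) = 36.6 m.

37 m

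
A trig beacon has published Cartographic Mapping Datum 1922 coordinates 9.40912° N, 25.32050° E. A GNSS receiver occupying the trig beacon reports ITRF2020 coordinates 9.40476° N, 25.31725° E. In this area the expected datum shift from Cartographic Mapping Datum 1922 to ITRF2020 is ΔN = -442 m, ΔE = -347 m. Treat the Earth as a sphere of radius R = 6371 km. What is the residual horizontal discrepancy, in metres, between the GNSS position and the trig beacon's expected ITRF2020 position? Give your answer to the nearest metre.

44 m

Observed coordinate differences: Δφ = -0.00436°, Δλ = -0.00325°.
Converting to metres (1° lat = 111195 m, cos φ = 0.986546): observed ΔN = -484.8 m, observed ΔE = -356.5 m.
Subtracting the expected shift leaves a residual of -484.8 − (-442) = -42.8 m north and -356.5 − (-347) = -9.5 m east.
Residual distance = √((-42.8)² + (-9.5)²) = 43.9 m.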